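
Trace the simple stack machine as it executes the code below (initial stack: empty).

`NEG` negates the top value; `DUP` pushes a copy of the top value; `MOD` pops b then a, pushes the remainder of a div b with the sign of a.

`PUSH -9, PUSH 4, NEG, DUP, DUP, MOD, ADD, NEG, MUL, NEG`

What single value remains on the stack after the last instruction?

PUSH -9 -> -9
PUSH 4  -> -9 4
NEG     -> -9 -4
DUP     -> -9 -4 -4
DUP     -> -9 -4 -4 -4
MOD     -> -9 -4 0
ADD     -> -9 -4
NEG     -> -9 4
MUL     -> -36
NEG     -> 36

36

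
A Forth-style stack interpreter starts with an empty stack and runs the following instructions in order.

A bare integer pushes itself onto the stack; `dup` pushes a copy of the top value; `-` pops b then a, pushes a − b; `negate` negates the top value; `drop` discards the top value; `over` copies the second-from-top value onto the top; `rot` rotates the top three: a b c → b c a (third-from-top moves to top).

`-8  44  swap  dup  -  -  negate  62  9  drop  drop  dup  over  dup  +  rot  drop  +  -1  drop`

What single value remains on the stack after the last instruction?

-8     → -8
44     → -8 44
swap   → 44 -8
dup    → 44 -8 -8
-      → 44 0
-      → 44
negate → -44
62     → -44 62
9      → -44 62 9
drop   → -44 62
drop   → -44
dup    → -44 -44
over   → -44 -44 -44
dup    → -44 -44 -44 -44
+      → -44 -44 -88
rot    → -44 -88 -44
drop   → -44 -88
+      → -132
-1     → -132 -1
drop   → -132

-132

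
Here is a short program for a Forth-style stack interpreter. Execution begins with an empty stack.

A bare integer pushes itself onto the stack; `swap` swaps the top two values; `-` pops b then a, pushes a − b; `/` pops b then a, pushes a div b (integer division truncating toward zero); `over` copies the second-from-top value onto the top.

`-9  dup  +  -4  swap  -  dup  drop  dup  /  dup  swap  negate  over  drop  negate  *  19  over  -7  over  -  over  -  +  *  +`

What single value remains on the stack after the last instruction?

-151

-9     → [-9]
dup    → [-9, -9]
+      → [-18]
-4     → [-18, -4]
swap   → [-4, -18]
-      → [14]
dup    → [14, 14]
drop   → [14]
dup    → [14, 14]
/      → [1]
dup    → [1, 1]
swap   → [1, 1]
negate → [1, -1]
over   → [1, -1, 1]
drop   → [1, -1]
negate → [1, 1]
*      → [1]
19     → [1, 19]
over   → [1, 19, 1]
-7     → [1, 19, 1, -7]
over   → [1, 19, 1, -7, 1]
-      → [1, 19, 1, -8]
over   → [1, 19, 1, -8, 1]
-      → [1, 19, 1, -9]
+      → [1, 19, -8]
*      → [1, -152]
+      → [-151]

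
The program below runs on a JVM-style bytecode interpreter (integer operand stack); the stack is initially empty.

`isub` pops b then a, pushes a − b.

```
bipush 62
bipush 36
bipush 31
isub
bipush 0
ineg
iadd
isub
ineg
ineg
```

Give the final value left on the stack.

57

bipush 62 -> [62]
bipush 36 -> [62, 36]
bipush 31 -> [62, 36, 31]
isub      -> [62, 5]
bipush 0  -> [62, 5, 0]
ineg      -> [62, 5, 0]
iadd      -> [62, 5]
isub      -> [57]
ineg      -> [-57]
ineg      -> [57]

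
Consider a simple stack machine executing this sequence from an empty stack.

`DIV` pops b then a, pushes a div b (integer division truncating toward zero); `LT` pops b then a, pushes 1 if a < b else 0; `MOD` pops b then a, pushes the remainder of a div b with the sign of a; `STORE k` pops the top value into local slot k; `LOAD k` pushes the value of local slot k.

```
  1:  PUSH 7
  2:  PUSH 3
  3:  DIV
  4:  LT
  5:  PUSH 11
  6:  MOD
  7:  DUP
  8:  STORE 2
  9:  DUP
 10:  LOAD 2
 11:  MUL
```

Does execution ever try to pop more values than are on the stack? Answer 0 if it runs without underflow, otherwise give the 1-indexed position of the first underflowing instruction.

PUSH 7  [7]
PUSH 3  [7, 3]
DIV     [2]
LT  — needs 2 operands, stack has 1 → underflow

4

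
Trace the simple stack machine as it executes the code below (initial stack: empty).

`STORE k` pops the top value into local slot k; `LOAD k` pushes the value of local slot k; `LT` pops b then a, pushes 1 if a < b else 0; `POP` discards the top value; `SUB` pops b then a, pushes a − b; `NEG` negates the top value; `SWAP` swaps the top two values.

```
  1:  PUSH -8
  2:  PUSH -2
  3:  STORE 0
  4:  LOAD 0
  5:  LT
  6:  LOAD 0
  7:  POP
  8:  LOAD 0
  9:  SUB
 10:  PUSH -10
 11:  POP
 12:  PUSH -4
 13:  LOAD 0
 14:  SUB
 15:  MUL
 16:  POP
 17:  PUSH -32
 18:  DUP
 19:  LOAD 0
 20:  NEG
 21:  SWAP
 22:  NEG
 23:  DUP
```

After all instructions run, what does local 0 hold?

-2

PUSH -8  → [-8]
PUSH -2  → [-8, -2]
STORE 0  → [-8]
LOAD 0   → [-8, -2]
LT       → [1]
LOAD 0   → [1, -2]
POP      → [1]
LOAD 0   → [1, -2]
SUB      → [3]
PUSH -10 → [3, -10]
POP      → [3]
PUSH -4  → [3, -4]
LOAD 0   → [3, -4, -2]
SUB      → [3, -2]
MUL      → [-6]
POP      → []
PUSH -32 → [-32]
DUP      → [-32, -32]
LOAD 0   → [-32, -32, -2]
NEG      → [-32, -32, 2]
SWAP     → [-32, 2, -32]
NEG      → [-32, 2, 32]
DUP      → [-32, 2, 32, 32]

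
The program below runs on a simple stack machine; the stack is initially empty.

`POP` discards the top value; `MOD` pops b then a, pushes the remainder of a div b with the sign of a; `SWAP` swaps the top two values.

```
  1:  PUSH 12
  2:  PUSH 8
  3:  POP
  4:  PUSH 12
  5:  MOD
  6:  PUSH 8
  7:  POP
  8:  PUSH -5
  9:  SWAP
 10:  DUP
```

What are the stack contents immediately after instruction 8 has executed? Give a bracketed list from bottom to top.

[0, -5]

PUSH 12 → [12]
PUSH 8  → [12, 8]
POP     → [12]
PUSH 12 → [12, 12]
MOD     → [0]
PUSH 8  → [0, 8]
POP     → [0]
PUSH -5 → [0, -5]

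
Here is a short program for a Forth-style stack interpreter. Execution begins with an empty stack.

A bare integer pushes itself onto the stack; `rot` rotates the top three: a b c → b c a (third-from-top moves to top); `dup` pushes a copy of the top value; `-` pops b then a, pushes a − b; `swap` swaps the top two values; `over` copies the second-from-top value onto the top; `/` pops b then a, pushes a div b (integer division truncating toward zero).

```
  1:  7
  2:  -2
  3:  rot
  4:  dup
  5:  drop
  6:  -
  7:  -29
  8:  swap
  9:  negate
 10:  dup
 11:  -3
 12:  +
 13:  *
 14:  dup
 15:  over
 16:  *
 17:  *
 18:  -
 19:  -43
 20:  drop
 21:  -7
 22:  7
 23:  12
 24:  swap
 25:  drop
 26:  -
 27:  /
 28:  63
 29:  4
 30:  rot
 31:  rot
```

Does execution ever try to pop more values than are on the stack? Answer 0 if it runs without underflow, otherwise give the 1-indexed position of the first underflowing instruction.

7  -> [7]
-2 -> [7, -2]
rot  — needs 3 operands, stack has 2 → underflow

3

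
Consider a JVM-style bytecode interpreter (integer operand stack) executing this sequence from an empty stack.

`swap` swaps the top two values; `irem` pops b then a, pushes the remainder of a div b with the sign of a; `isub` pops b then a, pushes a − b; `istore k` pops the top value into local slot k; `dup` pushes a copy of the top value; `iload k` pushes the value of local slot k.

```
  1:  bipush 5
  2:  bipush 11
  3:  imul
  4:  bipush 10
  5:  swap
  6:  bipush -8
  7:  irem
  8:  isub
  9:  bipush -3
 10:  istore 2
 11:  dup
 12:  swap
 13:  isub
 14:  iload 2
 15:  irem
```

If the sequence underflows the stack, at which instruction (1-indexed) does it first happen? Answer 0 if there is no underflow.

0

bipush 5  -> [5]
bipush 11 -> [5, 11]
imul      -> [55]
bipush 10 -> [55, 10]
swap      -> [10, 55]
bipush -8 -> [10, 55, -8]
irem      -> [10, 7]
isub      -> [3]
bipush -3 -> [3, -3]
istore 2  -> [3]
dup       -> [3, 3]
swap      -> [3, 3]
isub      -> [0]
iload 2   -> [0, -3]
irem      -> [0]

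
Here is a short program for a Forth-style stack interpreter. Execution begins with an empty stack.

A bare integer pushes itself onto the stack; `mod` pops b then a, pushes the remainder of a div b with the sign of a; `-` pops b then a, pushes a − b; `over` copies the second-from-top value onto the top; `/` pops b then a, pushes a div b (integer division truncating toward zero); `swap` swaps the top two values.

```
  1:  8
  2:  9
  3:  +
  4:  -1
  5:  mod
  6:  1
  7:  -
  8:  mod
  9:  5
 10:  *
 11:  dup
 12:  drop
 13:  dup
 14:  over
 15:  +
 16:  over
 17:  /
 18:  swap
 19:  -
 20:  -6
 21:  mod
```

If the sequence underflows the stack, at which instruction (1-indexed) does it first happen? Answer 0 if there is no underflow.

8

8   -> 8
9   -> 8 9
+   -> 17
-1  -> 17 -1
mod -> 0
1   -> 0 1
-   -> -1
mod  — needs 2 operands, stack has 1 → underflow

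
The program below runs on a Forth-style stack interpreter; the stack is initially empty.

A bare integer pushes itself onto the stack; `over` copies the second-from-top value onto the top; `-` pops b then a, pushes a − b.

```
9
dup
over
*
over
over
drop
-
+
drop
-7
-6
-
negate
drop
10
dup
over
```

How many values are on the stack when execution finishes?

3

9      : [9]
dup    : [9, 9]
over   : [9, 9, 9]
*      : [9, 81]
over   : [9, 81, 9]
over   : [9, 81, 9, 81]
drop   : [9, 81, 9]
-      : [9, 72]
+      : [81]
drop   : []
-7     : [-7]
-6     : [-7, -6]
-      : [-1]
negate : [1]
drop   : []
10     : [10]
dup    : [10, 10]
over   : [10, 10, 10]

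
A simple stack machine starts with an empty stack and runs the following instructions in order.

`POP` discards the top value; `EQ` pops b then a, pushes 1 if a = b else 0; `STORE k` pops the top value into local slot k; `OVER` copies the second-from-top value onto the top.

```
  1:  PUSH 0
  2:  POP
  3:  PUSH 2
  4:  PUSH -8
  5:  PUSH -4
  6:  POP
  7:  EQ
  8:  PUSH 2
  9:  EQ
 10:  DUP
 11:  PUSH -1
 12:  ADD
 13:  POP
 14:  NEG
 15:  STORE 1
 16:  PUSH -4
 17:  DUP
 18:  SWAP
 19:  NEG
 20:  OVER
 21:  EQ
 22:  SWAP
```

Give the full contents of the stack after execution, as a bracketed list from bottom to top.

PUSH 0  -> 0
POP     -> (empty)
PUSH 2  -> 2
PUSH -8 -> 2 -8
PUSH -4 -> 2 -8 -4
POP     -> 2 -8
EQ      -> 0
PUSH 2  -> 0 2
EQ      -> 0
DUP     -> 0 0
PUSH -1 -> 0 0 -1
ADD     -> 0 -1
POP     -> 0
NEG     -> 0
STORE 1 -> (empty)
PUSH -4 -> -4
DUP     -> -4 -4
SWAP    -> -4 -4
NEG     -> -4 4
OVER    -> -4 4 -4
EQ      -> -4 0
SWAP    -> 0 -4

[0, -4]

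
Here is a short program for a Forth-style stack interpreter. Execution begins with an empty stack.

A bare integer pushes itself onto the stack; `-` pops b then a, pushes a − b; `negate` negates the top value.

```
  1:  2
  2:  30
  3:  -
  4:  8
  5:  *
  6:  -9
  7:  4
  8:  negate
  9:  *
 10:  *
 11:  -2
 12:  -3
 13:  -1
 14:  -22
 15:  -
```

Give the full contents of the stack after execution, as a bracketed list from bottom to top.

[-8064, -2, -3, 21]

2      -> 2
30     -> 2 30
-      -> -28
8      -> -28 8
*      -> -224
-9     -> -224 -9
4      -> -224 -9 4
negate -> -224 -9 -4
*      -> -224 36
*      -> -8064
-2     -> -8064 -2
-3     -> -8064 -2 -3
-1     -> -8064 -2 -3 -1
-22    -> -8064 -2 -3 -1 -22
-      -> -8064 -2 -3 21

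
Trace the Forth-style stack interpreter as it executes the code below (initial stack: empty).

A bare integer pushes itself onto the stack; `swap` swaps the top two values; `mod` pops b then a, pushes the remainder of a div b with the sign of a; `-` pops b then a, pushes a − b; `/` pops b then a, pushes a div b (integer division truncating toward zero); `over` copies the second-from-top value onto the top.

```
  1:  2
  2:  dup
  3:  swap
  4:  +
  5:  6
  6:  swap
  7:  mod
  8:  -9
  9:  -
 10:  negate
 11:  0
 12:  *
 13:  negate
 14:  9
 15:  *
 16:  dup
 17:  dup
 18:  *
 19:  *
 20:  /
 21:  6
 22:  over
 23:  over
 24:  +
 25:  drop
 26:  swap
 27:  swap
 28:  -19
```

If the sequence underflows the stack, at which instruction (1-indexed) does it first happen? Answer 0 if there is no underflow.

20

2      → [2]
dup    → [2, 2]
swap   → [2, 2]
+      → [4]
6      → [4, 6]
swap   → [6, 4]
mod    → [2]
-9     → [2, -9]
-      → [11]
negate → [-11]
0      → [-11, 0]
*      → [0]
negate → [0]
9      → [0, 9]
*      → [0]
dup    → [0, 0]
dup    → [0, 0, 0]
*      → [0, 0]
*      → [0]
/  — needs 2 operands, stack has 1 → underflow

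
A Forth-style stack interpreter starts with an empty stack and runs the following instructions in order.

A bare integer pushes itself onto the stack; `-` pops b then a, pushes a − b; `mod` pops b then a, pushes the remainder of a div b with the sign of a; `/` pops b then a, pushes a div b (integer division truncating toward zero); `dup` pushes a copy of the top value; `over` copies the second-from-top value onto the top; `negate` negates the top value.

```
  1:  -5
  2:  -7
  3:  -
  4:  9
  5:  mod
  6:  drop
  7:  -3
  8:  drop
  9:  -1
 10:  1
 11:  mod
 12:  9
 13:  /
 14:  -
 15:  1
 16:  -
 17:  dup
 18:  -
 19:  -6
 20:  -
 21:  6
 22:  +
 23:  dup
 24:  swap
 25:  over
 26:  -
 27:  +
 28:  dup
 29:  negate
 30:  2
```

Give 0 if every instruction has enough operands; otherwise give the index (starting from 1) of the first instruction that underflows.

-5   -> [-5]
-7   -> [-5, -7]
-    -> [2]
9    -> [2, 9]
mod  -> [2]
drop -> []
-3   -> [-3]
drop -> []
-1   -> [-1]
1    -> [-1, 1]
mod  -> [0]
9    -> [0, 9]
/    -> [0]
-  — needs 2 operands, stack has 1 → underflow

14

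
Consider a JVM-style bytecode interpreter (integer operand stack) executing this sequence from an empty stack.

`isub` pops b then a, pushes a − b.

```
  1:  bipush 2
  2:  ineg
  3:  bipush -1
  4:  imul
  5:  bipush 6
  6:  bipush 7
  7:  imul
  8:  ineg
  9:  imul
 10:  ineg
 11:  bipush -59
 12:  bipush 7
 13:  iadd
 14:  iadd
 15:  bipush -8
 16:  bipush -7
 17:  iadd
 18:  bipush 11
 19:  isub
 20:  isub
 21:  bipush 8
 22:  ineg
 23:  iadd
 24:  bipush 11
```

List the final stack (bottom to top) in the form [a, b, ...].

[50, 11]

bipush 2   -> 2
ineg       -> -2
bipush -1  -> -2 -1
imul       -> 2
bipush 6   -> 2 6
bipush 7   -> 2 6 7
imul       -> 2 42
ineg       -> 2 -42
imul       -> -84
ineg       -> 84
bipush -59 -> 84 -59
bipush 7   -> 84 -59 7
iadd       -> 84 -52
iadd       -> 32
bipush -8  -> 32 -8
bipush -7  -> 32 -8 -7
iadd       -> 32 -15
bipush 11  -> 32 -15 11
isub       -> 32 -26
isub       -> 58
bipush 8   -> 58 8
ineg       -> 58 -8
iadd       -> 50
bipush 11  -> 50 11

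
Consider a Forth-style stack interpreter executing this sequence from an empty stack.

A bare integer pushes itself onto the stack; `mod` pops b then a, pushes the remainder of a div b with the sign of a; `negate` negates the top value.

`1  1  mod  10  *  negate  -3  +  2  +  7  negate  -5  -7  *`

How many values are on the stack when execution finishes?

3

1      -> [1]
1      -> [1, 1]
mod    -> [0]
10     -> [0, 10]
*      -> [0]
negate -> [0]
-3     -> [0, -3]
+      -> [-3]
2      -> [-3, 2]
+      -> [-1]
7      -> [-1, 7]
negate -> [-1, -7]
-5     -> [-1, -7, -5]
-7     -> [-1, -7, -5, -7]
*      -> [-1, -7, 35]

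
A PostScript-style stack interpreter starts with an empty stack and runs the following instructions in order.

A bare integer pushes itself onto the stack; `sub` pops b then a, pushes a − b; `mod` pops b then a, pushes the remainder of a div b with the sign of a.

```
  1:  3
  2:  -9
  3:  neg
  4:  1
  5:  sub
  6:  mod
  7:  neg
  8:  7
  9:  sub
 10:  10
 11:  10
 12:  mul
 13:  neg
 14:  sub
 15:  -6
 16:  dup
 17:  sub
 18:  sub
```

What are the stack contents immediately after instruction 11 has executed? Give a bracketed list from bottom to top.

3   : 3
-9  : 3 -9
neg : 3 9
1   : 3 9 1
sub : 3 8
mod : 3
neg : -3
7   : -3 7
sub : -10
10  : -10 10
10  : -10 10 10

[-10, 10, 10]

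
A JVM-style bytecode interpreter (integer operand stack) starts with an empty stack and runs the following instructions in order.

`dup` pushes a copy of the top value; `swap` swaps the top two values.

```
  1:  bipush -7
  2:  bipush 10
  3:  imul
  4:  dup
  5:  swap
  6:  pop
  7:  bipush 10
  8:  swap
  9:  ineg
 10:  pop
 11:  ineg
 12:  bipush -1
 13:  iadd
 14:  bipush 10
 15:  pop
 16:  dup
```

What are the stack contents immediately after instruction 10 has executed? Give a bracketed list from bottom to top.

bipush -7 -> -7
bipush 10 -> -7 10
imul      -> -70
dup       -> -70 -70
swap      -> -70 -70
pop       -> -70
bipush 10 -> -70 10
swap      -> 10 -70
ineg      -> 10 70
pop       -> 10

[10]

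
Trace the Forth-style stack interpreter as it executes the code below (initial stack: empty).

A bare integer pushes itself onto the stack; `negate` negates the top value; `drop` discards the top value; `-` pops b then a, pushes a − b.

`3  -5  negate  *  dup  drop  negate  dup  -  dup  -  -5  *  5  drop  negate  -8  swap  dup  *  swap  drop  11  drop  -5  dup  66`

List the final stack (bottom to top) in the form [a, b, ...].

3       3
-5      3 -5
negate  3 5
*       15
dup     15 15
drop    15
negate  -15
dup     -15 -15
-       0
dup     0 0
-       0
-5      0 -5
*       0
5       0 5
drop    0
negate  0
-8      0 -8
swap    -8 0
dup     -8 0 0
*       -8 0
swap    0 -8
drop    0
11      0 11
drop    0
-5      0 -5
dup     0 -5 -5
66      0 -5 -5 66

[0, -5, -5, 66]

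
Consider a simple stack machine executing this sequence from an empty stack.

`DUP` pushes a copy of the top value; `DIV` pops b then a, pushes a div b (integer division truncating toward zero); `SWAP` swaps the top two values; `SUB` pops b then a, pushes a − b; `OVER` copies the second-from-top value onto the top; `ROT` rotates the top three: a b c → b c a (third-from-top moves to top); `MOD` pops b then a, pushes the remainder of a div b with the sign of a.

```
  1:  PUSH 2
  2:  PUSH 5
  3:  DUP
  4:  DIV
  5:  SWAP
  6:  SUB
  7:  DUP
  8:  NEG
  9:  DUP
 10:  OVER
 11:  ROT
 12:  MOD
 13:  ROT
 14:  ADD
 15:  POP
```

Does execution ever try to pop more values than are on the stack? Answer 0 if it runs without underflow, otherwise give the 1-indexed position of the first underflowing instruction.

0

PUSH 2  [2]
PUSH 5  [2, 5]
DUP     [2, 5, 5]
DIV     [2, 1]
SWAP    [1, 2]
SUB     [-1]
DUP     [-1, -1]
NEG     [-1, 1]
DUP     [-1, 1, 1]
OVER    [-1, 1, 1, 1]
ROT     [-1, 1, 1, 1]
MOD     [-1, 1, 0]
ROT     [1, 0, -1]
ADD     [1, -1]
POP     [1]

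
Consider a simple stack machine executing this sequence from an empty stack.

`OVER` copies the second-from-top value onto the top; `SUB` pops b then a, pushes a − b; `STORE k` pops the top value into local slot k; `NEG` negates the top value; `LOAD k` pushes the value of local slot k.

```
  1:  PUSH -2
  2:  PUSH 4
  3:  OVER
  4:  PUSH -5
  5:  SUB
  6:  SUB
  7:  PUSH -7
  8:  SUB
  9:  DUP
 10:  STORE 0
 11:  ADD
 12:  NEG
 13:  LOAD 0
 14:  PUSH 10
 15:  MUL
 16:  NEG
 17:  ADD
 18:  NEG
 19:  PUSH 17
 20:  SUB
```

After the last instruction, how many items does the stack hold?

PUSH -2 : -2
PUSH 4  : -2 4
OVER    : -2 4 -2
PUSH -5 : -2 4 -2 -5
SUB     : -2 4 3
SUB     : -2 1
PUSH -7 : -2 1 -7
SUB     : -2 8
DUP     : -2 8 8
STORE 0 : -2 8
ADD     : 6
NEG     : -6
LOAD 0  : -6 8
PUSH 10 : -6 8 10
MUL     : -6 80
NEG     : -6 -80
ADD     : -86
NEG     : 86
PUSH 17 : 86 17
SUB     : 69

1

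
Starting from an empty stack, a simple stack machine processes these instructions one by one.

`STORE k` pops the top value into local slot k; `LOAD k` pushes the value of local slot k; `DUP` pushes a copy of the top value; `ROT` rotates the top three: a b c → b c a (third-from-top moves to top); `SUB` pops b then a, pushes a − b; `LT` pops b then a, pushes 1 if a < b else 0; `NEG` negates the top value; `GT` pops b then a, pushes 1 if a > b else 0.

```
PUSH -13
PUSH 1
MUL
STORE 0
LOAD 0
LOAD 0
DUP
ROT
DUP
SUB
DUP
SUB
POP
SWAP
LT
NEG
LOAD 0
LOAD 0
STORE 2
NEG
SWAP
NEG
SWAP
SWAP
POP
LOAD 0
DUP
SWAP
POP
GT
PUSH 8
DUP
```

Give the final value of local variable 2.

-13

PUSH -13 : [-13]
PUSH 1   : [-13, 1]
MUL      : [-13]
STORE 0  : []
LOAD 0   : [-13]
LOAD 0   : [-13, -13]
DUP      : [-13, -13, -13]
ROT      : [-13, -13, -13]
DUP      : [-13, -13, -13, -13]
SUB      : [-13, -13, 0]
DUP      : [-13, -13, 0, 0]
SUB      : [-13, -13, 0]
POP      : [-13, -13]
SWAP     : [-13, -13]
LT       : [0]
NEG      : [0]
LOAD 0   : [0, -13]
LOAD 0   : [0, -13, -13]
STORE 2  : [0, -13]
NEG      : [0, 13]
SWAP     : [13, 0]
NEG      : [13, 0]
SWAP     : [0, 13]
SWAP     : [13, 0]
POP      : [13]
LOAD 0   : [13, -13]
DUP      : [13, -13, -13]
SWAP     : [13, -13, -13]
POP      : [13, -13]
GT       : [1]
PUSH 8   : [1, 8]
DUP      : [1, 8, 8]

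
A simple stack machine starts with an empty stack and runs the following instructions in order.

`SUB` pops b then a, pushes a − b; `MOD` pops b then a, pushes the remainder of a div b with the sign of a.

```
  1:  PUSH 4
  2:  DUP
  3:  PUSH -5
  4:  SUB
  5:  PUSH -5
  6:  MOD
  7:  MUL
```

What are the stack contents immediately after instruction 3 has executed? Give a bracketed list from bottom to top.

PUSH 4  : [4]
DUP     : [4, 4]
PUSH -5 : [4, 4, -5]

[4, 4, -5]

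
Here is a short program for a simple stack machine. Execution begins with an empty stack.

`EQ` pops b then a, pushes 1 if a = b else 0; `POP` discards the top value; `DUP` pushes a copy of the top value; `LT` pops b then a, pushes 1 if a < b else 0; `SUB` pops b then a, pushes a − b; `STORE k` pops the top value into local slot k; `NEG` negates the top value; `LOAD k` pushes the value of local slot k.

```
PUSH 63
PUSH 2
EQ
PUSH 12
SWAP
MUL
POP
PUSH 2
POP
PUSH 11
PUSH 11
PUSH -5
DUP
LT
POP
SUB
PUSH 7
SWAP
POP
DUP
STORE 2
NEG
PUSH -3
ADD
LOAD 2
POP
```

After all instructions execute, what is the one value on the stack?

PUSH 63  63
PUSH 2   63 2
EQ       0
PUSH 12  0 12
SWAP     12 0
MUL      0
POP      (empty)
PUSH 2   2
POP      (empty)
PUSH 11  11
PUSH 11  11 11
PUSH -5  11 11 -5
DUP      11 11 -5 -5
LT       11 11 0
POP      11 11
SUB      0
PUSH 7   0 7
SWAP     7 0
POP      7
DUP      7 7
STORE 2  7
NEG      -7
PUSH -3  -7 -3
ADD      -10
LOAD 2   -10 7
POP      -10

-10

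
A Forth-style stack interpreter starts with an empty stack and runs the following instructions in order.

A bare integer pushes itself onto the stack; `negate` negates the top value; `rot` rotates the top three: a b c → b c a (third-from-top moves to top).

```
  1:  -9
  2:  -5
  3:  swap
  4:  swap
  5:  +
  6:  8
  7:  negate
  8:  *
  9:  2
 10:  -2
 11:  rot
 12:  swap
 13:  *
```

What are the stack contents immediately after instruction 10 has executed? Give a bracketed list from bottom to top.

[112, 2, -2]

-9     -> [-9]
-5     -> [-9, -5]
swap   -> [-5, -9]
swap   -> [-9, -5]
+      -> [-14]
8      -> [-14, 8]
negate -> [-14, -8]
*      -> [112]
2      -> [112, 2]
-2     -> [112, 2, -2]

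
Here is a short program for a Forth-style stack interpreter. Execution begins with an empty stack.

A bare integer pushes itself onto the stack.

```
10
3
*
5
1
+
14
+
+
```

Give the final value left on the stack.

50

10 -> 10
3  -> 10 3
*  -> 30
5  -> 30 5
1  -> 30 5 1
+  -> 30 6
14 -> 30 6 14
+  -> 30 20
+  -> 50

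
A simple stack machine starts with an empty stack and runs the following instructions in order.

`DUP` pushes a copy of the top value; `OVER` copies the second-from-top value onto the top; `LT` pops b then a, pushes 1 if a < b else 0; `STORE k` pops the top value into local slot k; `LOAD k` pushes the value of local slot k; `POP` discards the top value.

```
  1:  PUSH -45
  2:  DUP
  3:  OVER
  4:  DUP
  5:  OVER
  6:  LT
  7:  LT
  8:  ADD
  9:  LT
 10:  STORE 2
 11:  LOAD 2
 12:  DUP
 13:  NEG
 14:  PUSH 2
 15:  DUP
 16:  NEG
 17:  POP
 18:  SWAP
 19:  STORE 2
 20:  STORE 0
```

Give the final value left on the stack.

PUSH -45 → -45
DUP      → -45 -45
OVER     → -45 -45 -45
DUP      → -45 -45 -45 -45
OVER     → -45 -45 -45 -45 -45
LT       → -45 -45 -45 0
LT       → -45 -45 1
ADD      → -45 -44
LT       → 1
STORE 2  → (empty)
LOAD 2   → 1
DUP      → 1 1
NEG      → 1 -1
PUSH 2   → 1 -1 2
DUP      → 1 -1 2 2
NEG      → 1 -1 2 -2
POP      → 1 -1 2
SWAP     → 1 2 -1
STORE 2  → 1 2
STORE 0  → 1

1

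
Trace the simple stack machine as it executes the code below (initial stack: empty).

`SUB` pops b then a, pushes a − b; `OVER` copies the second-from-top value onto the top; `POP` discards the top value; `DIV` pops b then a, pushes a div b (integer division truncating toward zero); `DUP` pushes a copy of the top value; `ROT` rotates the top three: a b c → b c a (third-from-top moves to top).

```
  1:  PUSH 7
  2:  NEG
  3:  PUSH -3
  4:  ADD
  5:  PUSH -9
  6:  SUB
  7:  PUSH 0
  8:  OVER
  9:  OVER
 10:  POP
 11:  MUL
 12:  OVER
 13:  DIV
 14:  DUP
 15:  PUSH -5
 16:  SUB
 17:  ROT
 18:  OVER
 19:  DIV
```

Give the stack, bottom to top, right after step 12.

[-1, 0, -1]

PUSH 7  : 7
NEG     : -7
PUSH -3 : -7 -3
ADD     : -10
PUSH -9 : -10 -9
SUB     : -1
PUSH 0  : -1 0
OVER    : -1 0 -1
OVER    : -1 0 -1 0
POP     : -1 0 -1
MUL     : -1 0
OVER    : -1 0 -1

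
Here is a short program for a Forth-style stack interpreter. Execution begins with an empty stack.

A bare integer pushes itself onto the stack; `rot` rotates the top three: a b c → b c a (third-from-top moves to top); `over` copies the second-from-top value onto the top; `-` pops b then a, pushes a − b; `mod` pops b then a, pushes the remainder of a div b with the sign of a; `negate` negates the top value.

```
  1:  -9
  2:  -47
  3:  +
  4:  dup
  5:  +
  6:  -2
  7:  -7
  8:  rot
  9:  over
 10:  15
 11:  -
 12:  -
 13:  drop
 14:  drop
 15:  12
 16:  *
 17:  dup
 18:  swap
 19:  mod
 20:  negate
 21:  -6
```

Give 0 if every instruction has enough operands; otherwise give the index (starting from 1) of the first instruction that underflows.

0

-9     -> -9
-47    -> -9 -47
+      -> -56
dup    -> -56 -56
+      -> -112
-2     -> -112 -2
-7     -> -112 -2 -7
rot    -> -2 -7 -112
over   -> -2 -7 -112 -7
15     -> -2 -7 -112 -7 15
-      -> -2 -7 -112 -22
-      -> -2 -7 -90
drop   -> -2 -7
drop   -> -2
12     -> -2 12
*      -> -24
dup    -> -24 -24
swap   -> -24 -24
mod    -> 0
negate -> 0
-6     -> 0 -6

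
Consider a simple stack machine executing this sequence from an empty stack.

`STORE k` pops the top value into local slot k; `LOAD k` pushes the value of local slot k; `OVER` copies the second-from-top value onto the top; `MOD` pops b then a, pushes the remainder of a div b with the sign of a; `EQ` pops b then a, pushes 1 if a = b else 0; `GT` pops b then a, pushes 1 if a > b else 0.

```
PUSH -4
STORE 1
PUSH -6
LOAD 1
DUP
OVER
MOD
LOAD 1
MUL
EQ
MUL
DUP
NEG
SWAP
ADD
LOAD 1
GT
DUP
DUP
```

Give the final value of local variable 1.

-4

PUSH -4 → [-4]
STORE 1 → []
PUSH -6 → [-6]
LOAD 1  → [-6, -4]
DUP     → [-6, -4, -4]
OVER    → [-6, -4, -4, -4]
MOD     → [-6, -4, 0]
LOAD 1  → [-6, -4, 0, -4]
MUL     → [-6, -4, 0]
EQ      → [-6, 0]
MUL     → [0]
DUP     → [0, 0]
NEG     → [0, 0]
SWAP    → [0, 0]
ADD     → [0]
LOAD 1  → [0, -4]
GT      → [1]
DUP     → [1, 1]
DUP     → [1, 1, 1]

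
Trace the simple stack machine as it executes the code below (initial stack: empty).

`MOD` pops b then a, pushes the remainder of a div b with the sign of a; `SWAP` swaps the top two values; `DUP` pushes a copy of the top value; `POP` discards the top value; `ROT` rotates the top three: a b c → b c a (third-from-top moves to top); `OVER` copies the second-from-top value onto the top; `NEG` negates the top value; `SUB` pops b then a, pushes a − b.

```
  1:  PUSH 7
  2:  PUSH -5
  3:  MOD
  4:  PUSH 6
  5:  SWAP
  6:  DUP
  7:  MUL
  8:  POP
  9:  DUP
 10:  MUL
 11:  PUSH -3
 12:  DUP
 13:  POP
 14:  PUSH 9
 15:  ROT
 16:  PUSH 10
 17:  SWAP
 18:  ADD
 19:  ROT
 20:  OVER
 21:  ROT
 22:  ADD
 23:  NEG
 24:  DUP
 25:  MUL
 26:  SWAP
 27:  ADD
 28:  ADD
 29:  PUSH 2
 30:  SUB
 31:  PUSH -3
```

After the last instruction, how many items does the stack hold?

PUSH 7  : [7]
PUSH -5 : [7, -5]
MOD     : [2]
PUSH 6  : [2, 6]
SWAP    : [6, 2]
DUP     : [6, 2, 2]
MUL     : [6, 4]
POP     : [6]
DUP     : [6, 6]
MUL     : [36]
PUSH -3 : [36, -3]
DUP     : [36, -3, -3]
POP     : [36, -3]
PUSH 9  : [36, -3, 9]
ROT     : [-3, 9, 36]
PUSH 10 : [-3, 9, 36, 10]
SWAP    : [-3, 9, 10, 36]
ADD     : [-3, 9, 46]
ROT     : [9, 46, -3]
OVER    : [9, 46, -3, 46]
ROT     : [9, -3, 46, 46]
ADD     : [9, -3, 92]
NEG     : [9, -3, -92]
DUP     : [9, -3, -92, -92]
MUL     : [9, -3, 8464]
SWAP    : [9, 8464, -3]
ADD     : [9, 8461]
ADD     : [8470]
PUSH 2  : [8470, 2]
SUB     : [8468]
PUSH -3 : [8468, -3]

2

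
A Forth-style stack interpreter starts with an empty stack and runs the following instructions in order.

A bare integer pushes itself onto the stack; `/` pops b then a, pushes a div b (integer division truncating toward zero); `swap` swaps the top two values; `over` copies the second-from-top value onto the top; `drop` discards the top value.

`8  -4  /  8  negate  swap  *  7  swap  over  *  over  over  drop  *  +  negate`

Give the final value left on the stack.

-791

8       [8]
-4      [8, -4]
/       [-2]
8       [-2, 8]
negate  [-2, -8]
swap    [-8, -2]
*       [16]
7       [16, 7]
swap    [7, 16]
over    [7, 16, 7]
*       [7, 112]
over    [7, 112, 7]
over    [7, 112, 7, 112]
drop    [7, 112, 7]
*       [7, 784]
+       [791]
negate  [-791]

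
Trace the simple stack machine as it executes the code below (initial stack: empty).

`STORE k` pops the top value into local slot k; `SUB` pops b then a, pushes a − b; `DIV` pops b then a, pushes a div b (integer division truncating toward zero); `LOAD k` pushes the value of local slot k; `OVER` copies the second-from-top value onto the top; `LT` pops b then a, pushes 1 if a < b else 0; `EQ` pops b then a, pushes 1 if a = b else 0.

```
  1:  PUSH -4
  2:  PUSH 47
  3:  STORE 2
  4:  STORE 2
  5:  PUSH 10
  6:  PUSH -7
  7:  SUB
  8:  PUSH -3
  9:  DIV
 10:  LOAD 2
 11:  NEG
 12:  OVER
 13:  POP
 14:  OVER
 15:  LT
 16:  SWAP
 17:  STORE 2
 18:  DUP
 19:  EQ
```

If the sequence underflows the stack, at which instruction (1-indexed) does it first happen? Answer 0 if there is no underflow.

0

PUSH -4 -> -4
PUSH 47 -> -4 47
STORE 2 -> -4
STORE 2 -> (empty)
PUSH 10 -> 10
PUSH -7 -> 10 -7
SUB     -> 17
PUSH -3 -> 17 -3
DIV     -> -5
LOAD 2  -> -5 -4
NEG     -> -5 4
OVER    -> -5 4 -5
POP     -> -5 4
OVER    -> -5 4 -5
LT      -> -5 0
SWAP    -> 0 -5
STORE 2 -> 0
DUP     -> 0 0
EQ      -> 1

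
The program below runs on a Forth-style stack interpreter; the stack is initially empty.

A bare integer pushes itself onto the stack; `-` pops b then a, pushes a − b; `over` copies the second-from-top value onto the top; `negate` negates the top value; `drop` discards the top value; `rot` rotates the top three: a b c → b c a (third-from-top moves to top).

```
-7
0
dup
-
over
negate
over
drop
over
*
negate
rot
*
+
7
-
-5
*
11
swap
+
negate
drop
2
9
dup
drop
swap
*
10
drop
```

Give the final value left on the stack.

-7     : [-7]
0      : [-7, 0]
dup    : [-7, 0, 0]
-      : [-7, 0]
over   : [-7, 0, -7]
negate : [-7, 0, 7]
over   : [-7, 0, 7, 0]
drop   : [-7, 0, 7]
over   : [-7, 0, 7, 0]
*      : [-7, 0, 0]
negate : [-7, 0, 0]
rot    : [0, 0, -7]
*      : [0, 0]
+      : [0]
7      : [0, 7]
-      : [-7]
-5     : [-7, -5]
*      : [35]
11     : [35, 11]
swap   : [11, 35]
+      : [46]
negate : [-46]
drop   : []
2      : [2]
9      : [2, 9]
dup    : [2, 9, 9]
drop   : [2, 9]
swap   : [9, 2]
*      : [18]
10     : [18, 10]
drop   : [18]

18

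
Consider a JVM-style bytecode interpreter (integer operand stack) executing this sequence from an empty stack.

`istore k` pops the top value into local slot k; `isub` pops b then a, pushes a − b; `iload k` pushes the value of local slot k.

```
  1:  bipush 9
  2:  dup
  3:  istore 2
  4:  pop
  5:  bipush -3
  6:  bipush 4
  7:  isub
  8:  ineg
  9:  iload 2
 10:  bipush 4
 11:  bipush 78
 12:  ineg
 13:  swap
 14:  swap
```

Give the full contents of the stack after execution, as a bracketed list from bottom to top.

[7, 9, 4, -78]

bipush 9  -> [9]
dup       -> [9, 9]
istore 2  -> [9]
pop       -> []
bipush -3 -> [-3]
bipush 4  -> [-3, 4]
isub      -> [-7]
ineg      -> [7]
iload 2   -> [7, 9]
bipush 4  -> [7, 9, 4]
bipush 78 -> [7, 9, 4, 78]
ineg      -> [7, 9, 4, -78]
swap      -> [7, 9, -78, 4]
swap      -> [7, 9, 4, -78]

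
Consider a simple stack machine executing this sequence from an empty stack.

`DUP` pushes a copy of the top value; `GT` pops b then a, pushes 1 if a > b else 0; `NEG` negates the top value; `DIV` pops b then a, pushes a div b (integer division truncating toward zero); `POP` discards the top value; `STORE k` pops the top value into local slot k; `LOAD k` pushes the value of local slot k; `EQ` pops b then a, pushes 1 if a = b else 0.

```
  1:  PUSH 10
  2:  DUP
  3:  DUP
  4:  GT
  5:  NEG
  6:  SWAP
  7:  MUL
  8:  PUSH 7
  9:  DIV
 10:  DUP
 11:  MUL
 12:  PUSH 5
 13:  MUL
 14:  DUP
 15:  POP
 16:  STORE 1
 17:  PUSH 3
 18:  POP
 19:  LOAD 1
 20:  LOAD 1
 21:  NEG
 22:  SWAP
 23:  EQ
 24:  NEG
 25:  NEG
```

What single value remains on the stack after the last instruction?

PUSH 10  10
DUP      10 10
DUP      10 10 10
GT       10 0
NEG      10 0
SWAP     0 10
MUL      0
PUSH 7   0 7
DIV      0
DUP      0 0
MUL      0
PUSH 5   0 5
MUL      0
DUP      0 0
POP      0
STORE 1  (empty)
PUSH 3   3
POP      (empty)
LOAD 1   0
LOAD 1   0 0
NEG      0 0
SWAP     0 0
EQ       1
NEG      -1
NEG      1

1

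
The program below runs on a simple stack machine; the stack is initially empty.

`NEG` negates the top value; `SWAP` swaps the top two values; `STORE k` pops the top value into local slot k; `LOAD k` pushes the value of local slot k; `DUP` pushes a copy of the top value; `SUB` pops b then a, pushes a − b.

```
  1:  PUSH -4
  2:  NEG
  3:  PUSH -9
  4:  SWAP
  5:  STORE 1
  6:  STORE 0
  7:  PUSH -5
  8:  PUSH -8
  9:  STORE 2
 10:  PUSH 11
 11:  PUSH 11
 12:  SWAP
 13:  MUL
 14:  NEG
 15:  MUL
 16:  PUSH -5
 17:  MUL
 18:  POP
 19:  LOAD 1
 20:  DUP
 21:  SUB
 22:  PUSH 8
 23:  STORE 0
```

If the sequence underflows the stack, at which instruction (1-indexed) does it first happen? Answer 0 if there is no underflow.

0

PUSH -4 : -4
NEG     : 4
PUSH -9 : 4 -9
SWAP    : -9 4
STORE 1 : -9
STORE 0 : (empty)
PUSH -5 : -5
PUSH -8 : -5 -8
STORE 2 : -5
PUSH 11 : -5 11
PUSH 11 : -5 11 11
SWAP    : -5 11 11
MUL     : -5 121
NEG     : -5 -121
MUL     : 605
PUSH -5 : 605 -5
MUL     : -3025
POP     : (empty)
LOAD 1  : 4
DUP     : 4 4
SUB     : 0
PUSH 8  : 0 8
STORE 0 : 0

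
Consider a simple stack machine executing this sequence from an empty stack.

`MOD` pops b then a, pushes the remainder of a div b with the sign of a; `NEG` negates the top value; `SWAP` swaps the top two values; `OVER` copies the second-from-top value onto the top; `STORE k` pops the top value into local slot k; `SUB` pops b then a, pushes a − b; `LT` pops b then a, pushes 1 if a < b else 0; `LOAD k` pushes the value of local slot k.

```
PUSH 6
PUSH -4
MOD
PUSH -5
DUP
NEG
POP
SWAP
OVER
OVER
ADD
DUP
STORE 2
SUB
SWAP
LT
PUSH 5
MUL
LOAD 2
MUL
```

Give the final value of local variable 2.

-3

PUSH 6   6
PUSH -4  6 -4
MOD      2
PUSH -5  2 -5
DUP      2 -5 -5
NEG      2 -5 5
POP      2 -5
SWAP     -5 2
OVER     -5 2 -5
OVER     -5 2 -5 2
ADD      -5 2 -3
DUP      -5 2 -3 -3
STORE 2  -5 2 -3
SUB      -5 5
SWAP     5 -5
LT       0
PUSH 5   0 5
MUL      0
LOAD 2   0 -3
MUL      0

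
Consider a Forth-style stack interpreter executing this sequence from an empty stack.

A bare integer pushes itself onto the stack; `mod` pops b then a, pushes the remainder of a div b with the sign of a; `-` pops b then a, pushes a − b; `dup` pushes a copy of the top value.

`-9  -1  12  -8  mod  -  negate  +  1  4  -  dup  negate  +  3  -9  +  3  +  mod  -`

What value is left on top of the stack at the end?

-9      [-9]
-1      [-9, -1]
12      [-9, -1, 12]
-8      [-9, -1, 12, -8]
mod     [-9, -1, 4]
-       [-9, -5]
negate  [-9, 5]
+       [-4]
1       [-4, 1]
4       [-4, 1, 4]
-       [-4, -3]
dup     [-4, -3, -3]
negate  [-4, -3, 3]
+       [-4, 0]
3       [-4, 0, 3]
-9      [-4, 0, 3, -9]
+       [-4, 0, -6]
3       [-4, 0, -6, 3]
+       [-4, 0, -3]
mod     [-4, 0]
-       [-4]

-4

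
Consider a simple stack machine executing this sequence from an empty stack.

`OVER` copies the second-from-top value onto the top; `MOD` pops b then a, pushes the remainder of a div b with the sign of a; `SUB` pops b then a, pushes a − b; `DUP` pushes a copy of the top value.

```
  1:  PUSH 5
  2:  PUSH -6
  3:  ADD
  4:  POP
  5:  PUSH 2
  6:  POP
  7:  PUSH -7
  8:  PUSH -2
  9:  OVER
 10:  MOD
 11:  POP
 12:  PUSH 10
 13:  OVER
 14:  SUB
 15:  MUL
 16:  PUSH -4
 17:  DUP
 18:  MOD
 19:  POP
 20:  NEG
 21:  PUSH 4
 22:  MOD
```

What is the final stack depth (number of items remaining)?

1

PUSH 5  → [5]
PUSH -6 → [5, -6]
ADD     → [-1]
POP     → []
PUSH 2  → [2]
POP     → []
PUSH -7 → [-7]
PUSH -2 → [-7, -2]
OVER    → [-7, -2, -7]
MOD     → [-7, -2]
POP     → [-7]
PUSH 10 → [-7, 10]
OVER    → [-7, 10, -7]
SUB     → [-7, 17]
MUL     → [-119]
PUSH -4 → [-119, -4]
DUP     → [-119, -4, -4]
MOD     → [-119, 0]
POP     → [-119]
NEG     → [119]
PUSH 4  → [119, 4]
MOD     → [3]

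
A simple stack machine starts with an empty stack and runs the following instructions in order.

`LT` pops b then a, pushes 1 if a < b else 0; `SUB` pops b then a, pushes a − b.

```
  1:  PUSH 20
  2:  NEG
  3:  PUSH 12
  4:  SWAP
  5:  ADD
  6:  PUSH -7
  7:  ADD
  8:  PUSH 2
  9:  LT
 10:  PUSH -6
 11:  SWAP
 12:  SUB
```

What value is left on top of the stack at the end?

PUSH 20  [20]
NEG      [-20]
PUSH 12  [-20, 12]
SWAP     [12, -20]
ADD      [-8]
PUSH -7  [-8, -7]
ADD      [-15]
PUSH 2   [-15, 2]
LT       [1]
PUSH -6  [1, -6]
SWAP     [-6, 1]
SUB      [-7]

-7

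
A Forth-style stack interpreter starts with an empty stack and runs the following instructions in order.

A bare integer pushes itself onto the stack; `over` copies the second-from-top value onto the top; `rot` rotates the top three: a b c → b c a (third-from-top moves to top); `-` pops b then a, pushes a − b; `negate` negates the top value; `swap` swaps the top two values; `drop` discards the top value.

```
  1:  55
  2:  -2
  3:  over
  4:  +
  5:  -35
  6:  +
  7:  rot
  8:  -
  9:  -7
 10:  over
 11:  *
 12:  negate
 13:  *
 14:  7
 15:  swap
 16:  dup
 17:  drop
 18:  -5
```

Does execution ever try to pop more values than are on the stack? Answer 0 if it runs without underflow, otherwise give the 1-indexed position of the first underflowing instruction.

55   -> 55
-2   -> 55 -2
over -> 55 -2 55
+    -> 55 53
-35  -> 55 53 -35
+    -> 55 18
rot  — needs 3 operands, stack has 2 → underflow

7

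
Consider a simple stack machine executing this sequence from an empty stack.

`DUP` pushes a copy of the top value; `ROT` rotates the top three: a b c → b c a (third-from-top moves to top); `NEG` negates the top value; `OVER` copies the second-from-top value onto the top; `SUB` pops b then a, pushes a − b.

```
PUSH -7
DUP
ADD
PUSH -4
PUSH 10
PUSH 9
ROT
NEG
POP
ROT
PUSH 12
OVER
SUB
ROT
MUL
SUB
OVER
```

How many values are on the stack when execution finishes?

PUSH -7  [-7]
DUP      [-7, -7]
ADD      [-14]
PUSH -4  [-14, -4]
PUSH 10  [-14, -4, 10]
PUSH 9   [-14, -4, 10, 9]
ROT      [-14, 10, 9, -4]
NEG      [-14, 10, 9, 4]
POP      [-14, 10, 9]
ROT      [10, 9, -14]
PUSH 12  [10, 9, -14, 12]
OVER     [10, 9, -14, 12, -14]
SUB      [10, 9, -14, 26]
ROT      [10, -14, 26, 9]
MUL      [10, -14, 234]
SUB      [10, -248]
OVER     [10, -248, 10]

3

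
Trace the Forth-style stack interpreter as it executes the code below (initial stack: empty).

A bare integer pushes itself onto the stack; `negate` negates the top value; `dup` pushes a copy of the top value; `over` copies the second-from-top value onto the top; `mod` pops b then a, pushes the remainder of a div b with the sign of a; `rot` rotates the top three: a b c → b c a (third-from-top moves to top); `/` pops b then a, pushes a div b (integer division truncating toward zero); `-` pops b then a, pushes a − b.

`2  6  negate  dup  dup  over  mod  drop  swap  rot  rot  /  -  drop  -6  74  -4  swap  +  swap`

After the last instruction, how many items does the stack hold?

2      : 2
6      : 2 6
negate : 2 -6
dup    : 2 -6 -6
dup    : 2 -6 -6 -6
over   : 2 -6 -6 -6 -6
mod    : 2 -6 -6 0
drop   : 2 -6 -6
swap   : 2 -6 -6
rot    : -6 -6 2
rot    : -6 2 -6
/      : -6 0
-      : -6
drop   : (empty)
-6     : -6
74     : -6 74
-4     : -6 74 -4
swap   : -6 -4 74
+      : -6 70
swap   : 70 -6

2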